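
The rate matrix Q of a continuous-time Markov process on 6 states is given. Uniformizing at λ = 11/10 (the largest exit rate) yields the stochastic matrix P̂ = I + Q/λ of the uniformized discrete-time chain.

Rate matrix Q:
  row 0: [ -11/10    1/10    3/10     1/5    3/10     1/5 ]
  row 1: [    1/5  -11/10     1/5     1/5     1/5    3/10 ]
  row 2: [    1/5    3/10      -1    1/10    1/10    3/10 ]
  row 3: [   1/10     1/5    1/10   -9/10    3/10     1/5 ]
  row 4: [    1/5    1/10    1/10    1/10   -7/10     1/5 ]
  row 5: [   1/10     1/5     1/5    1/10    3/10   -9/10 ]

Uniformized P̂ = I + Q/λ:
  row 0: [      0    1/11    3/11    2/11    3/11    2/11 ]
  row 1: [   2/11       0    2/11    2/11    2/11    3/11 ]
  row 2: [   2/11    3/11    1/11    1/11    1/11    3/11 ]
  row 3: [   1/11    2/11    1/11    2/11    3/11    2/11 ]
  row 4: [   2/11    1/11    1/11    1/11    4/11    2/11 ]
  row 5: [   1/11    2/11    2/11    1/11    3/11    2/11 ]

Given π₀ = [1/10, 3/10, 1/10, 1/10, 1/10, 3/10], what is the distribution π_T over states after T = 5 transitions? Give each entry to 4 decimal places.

t=0: π = [0.1000, 0.3000, 0.1000, 0.1000, 0.1000, 0.3000]
t=1: π = [0.1273, 0.1182, 0.1636, 0.1364, 0.2364, 0.2182]
t=2: π = [0.1264, 0.1421, 0.1446, 0.1256, 0.2537, 0.2074]
t=3: π = [0.1285, 0.1346, 0.1457, 0.1267, 0.2566, 0.2079]
t=4: π = [0.1280, 0.1356, 0.1454, 0.1264, 0.2573, 0.2073]
t=5: π = [0.1282, 0.1354, 0.1454, 0.1264, 0.2574, 0.2074]

π = [0.1282, 0.1354, 0.1454, 0.1264, 0.2574, 0.2074]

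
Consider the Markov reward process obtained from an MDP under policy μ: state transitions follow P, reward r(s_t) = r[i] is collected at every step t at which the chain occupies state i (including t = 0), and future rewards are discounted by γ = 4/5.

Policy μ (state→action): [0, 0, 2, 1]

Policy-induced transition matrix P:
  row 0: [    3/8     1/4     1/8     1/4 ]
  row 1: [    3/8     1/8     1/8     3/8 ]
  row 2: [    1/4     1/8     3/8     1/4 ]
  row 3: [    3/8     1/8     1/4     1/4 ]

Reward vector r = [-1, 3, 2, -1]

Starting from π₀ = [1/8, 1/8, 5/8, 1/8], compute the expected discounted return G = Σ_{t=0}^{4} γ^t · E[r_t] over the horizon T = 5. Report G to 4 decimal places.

G = 2.2496

t=0: π = [0.1250, 0.1250, 0.6250, 0.1250], E[r] = 1.3750, γ^t·E[r] = 1.375000, running G = 1.375000
t=1: π = [0.2969, 0.1406, 0.2969, 0.2656], E[r] = 0.4531, γ^t·E[r] = 0.362500, running G = 1.737500
t=2: π = [0.3379, 0.1621, 0.2324, 0.2676], E[r] = 0.3457, γ^t·E[r] = 0.221250, running G = 1.958750
t=3: π = [0.3459, 0.1672, 0.2166, 0.2703], E[r] = 0.3186, γ^t·E[r] = 0.163125, running G = 2.121875
t=4: π = [0.3479, 0.1682, 0.2129, 0.2709], E[r] = 0.3117, γ^t·E[r] = 0.127688, running G = 2.249563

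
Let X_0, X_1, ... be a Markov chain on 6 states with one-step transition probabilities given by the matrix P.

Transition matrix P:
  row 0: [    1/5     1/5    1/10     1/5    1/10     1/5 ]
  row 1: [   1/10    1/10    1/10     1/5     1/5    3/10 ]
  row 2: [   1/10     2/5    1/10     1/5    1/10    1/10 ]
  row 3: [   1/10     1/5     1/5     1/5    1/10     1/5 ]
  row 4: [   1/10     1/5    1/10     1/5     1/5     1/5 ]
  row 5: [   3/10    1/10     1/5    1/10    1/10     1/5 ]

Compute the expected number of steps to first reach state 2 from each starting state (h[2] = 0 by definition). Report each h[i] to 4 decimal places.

h = [7.1705, 7.1124, 0.0000, 6.4535, 7.1705, 6.5310]

First-step conditioning: h[2] = 0; for i ≠ 2, h[i] = 1 + Σ_k P[i][k]·h[k].
  h[0] = 1 + 1/5·h[0] + 1/5·h[1] + 1/5·h[3] + 1/10·h[4] + 1/5·h[5]
  h[1] = 1 + 1/10·h[0] + 1/10·h[1] + 1/5·h[3] + 1/5·h[4] + 3/10·h[5]
  h[3] = 1 + 1/10·h[0] + 1/5·h[1] + 1/5·h[3] + 1/10·h[4] + 1/5·h[5]
  h[4] = 1 + 1/10·h[0] + 1/5·h[1] + 1/5·h[3] + 1/5·h[4] + 1/5·h[5]
  h[5] = 1 + 3/10·h[0] + 1/10·h[1] + 1/10·h[3] + 1/10·h[4] + 1/5·h[5]
Solving the 5×5 linear system over states ≠ 2 gives exactly h = [925/129, 1835/258, 0, 555/86, 925/129, 1685/258] (h[2] = 0 is the target).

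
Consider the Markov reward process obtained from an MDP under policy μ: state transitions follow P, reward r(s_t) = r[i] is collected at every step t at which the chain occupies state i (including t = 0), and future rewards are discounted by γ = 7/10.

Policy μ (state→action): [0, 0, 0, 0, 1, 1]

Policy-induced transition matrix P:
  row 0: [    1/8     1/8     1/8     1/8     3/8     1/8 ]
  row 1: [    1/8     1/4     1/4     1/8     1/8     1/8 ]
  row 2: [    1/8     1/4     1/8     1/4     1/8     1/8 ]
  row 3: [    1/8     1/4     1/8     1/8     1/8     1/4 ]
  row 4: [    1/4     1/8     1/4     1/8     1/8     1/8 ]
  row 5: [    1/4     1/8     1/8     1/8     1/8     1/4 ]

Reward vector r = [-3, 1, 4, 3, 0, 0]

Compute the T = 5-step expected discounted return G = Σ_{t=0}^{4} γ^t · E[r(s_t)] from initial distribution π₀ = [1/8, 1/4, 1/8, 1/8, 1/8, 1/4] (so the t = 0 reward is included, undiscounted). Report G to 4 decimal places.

t=0: π = [0.1250, 0.2500, 0.1250, 0.1250, 0.1250, 0.2500], E[r] = 0.7500, γ^t·E[r] = 0.750000, running G = 0.750000
t=1: π = [0.1719, 0.1875, 0.1719, 0.1406, 0.1563, 0.1719], E[r] = 0.7813, γ^t·E[r] = 0.546875, running G = 1.296875
t=2: π = [0.1660, 0.1875, 0.1680, 0.1465, 0.1680, 0.1641], E[r] = 0.8008, γ^t·E[r] = 0.392383, running G = 1.689258
t=3: π = [0.1665, 0.1877, 0.1694, 0.1460, 0.1665, 0.1638], E[r] = 0.8040, γ^t·E[r] = 0.275757, running G = 1.965014
t=4: π = [0.1663, 0.1879, 0.1693, 0.1462, 0.1666, 0.1637], E[r] = 0.8047, γ^t·E[r] = 0.193205, running G = 2.158220

G = 2.1582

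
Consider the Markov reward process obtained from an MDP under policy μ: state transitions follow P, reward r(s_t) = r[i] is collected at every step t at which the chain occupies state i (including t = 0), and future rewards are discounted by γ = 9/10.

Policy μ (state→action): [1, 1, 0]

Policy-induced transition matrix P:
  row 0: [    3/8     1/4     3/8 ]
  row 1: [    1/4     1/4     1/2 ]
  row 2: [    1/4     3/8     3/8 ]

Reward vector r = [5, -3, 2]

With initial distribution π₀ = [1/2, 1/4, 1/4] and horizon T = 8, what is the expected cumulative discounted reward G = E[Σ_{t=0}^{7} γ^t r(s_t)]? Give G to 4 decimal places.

G = 8.7625

t=0: π = [0.5000, 0.2500, 0.2500], E[r] = 2.2500, γ^t·E[r] = 2.250000, running G = 2.250000
t=1: π = [0.3125, 0.2813, 0.4063], E[r] = 1.5313, γ^t·E[r] = 1.378125, running G = 3.628125
t=2: π = [0.2891, 0.3008, 0.4102], E[r] = 1.3633, γ^t·E[r] = 1.104258, running G = 4.732383
t=3: π = [0.2861, 0.3013, 0.4126], E[r] = 1.3521, γ^t·E[r] = 0.985645, running G = 5.718028
t=4: π = [0.2858, 0.3016, 0.4127], E[r] = 1.3494, γ^t·E[r] = 0.885359, running G = 6.603386
t=5: π = [0.2857, 0.3016, 0.4127], E[r] = 1.3493, γ^t·E[r] = 0.796719, running G = 7.400106
t=6: π = [0.2857, 0.3016, 0.4127], E[r] = 1.3492, γ^t·E[r] = 0.717025, running G = 8.117131
t=7: π = [0.2857, 0.3016, 0.4127], E[r] = 1.3492, γ^t·E[r] = 0.645322, running G = 8.762452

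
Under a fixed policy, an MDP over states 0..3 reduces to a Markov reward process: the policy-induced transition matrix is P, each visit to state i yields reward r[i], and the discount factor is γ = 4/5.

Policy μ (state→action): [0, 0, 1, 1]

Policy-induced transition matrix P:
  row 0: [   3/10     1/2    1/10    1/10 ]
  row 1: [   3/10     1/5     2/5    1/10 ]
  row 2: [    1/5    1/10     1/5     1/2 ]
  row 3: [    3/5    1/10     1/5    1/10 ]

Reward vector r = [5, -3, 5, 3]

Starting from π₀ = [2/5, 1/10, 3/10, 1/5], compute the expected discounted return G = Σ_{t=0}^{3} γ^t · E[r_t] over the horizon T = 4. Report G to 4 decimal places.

t=0: π = [0.4000, 0.1000, 0.3000, 0.2000], E[r] = 3.8000, γ^t·E[r] = 3.800000, running G = 3.800000
t=1: π = [0.3300, 0.2700, 0.1800, 0.2200], E[r] = 2.4000, γ^t·E[r] = 1.920000, running G = 5.720000
t=2: π = [0.3480, 0.2590, 0.2210, 0.1720], E[r] = 2.5840, γ^t·E[r] = 1.653760, running G = 7.373760
t=3: π = [0.3295, 0.2651, 0.2170, 0.1884], E[r] = 2.5024, γ^t·E[r] = 1.281229, running G = 8.654989

G = 8.6550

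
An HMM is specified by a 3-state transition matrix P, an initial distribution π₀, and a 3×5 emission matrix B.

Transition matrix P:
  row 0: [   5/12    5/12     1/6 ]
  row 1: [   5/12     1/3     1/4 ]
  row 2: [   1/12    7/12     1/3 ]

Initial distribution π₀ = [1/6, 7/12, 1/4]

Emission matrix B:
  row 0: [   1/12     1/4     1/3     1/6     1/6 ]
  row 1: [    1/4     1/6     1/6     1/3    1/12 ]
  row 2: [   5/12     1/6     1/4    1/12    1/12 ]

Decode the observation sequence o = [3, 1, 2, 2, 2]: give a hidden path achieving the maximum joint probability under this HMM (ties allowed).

path = [1, 0, 0, 0, 0]

t=0: δ = [2.778e-02, 1.944e-01, 2.083e-02]  (obs o_0=3)
t=1: δ = [2.025e-02, 1.080e-02, 8.102e-03]  ψ = [1, 1, 1]  (obs o_1=1)
t=2: δ = [2.813e-03, 1.407e-03, 8.439e-04]  ψ = [0, 0, 0]  (obs o_2=2)
t=3: δ = [3.907e-04, 1.954e-04, 1.172e-04]  ψ = [0, 0, 0]  (obs o_3=2)
t=4: δ = [5.427e-05, 2.713e-05, 1.628e-05]  ψ = [0, 0, 0]  (obs o_4=2)
backtrack: best end state = 0; path = [1, 0, 0, 0, 0]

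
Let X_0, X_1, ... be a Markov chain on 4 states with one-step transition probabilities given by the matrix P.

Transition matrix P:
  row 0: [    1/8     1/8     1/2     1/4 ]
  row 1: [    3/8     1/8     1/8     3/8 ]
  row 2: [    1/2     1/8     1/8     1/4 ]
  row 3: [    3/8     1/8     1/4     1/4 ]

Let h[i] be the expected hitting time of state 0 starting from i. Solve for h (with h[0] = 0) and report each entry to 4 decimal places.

h = [0.0000, 2.5281, 2.2165, 2.4935]

First-step conditioning: h[0] = 0; for i ≠ 0, h[i] = 1 + Σ_k P[i][k]·h[k].
  h[1] = 1 + 1/8·h[1] + 1/8·h[2] + 3/8·h[3]
  h[2] = 1 + 1/8·h[1] + 1/8·h[2] + 1/4·h[3]
  h[3] = 1 + 1/8·h[1] + 1/4·h[2] + 1/4·h[3]
Solving the 3×3 linear system over states ≠ 0 gives exactly h = [0, 584/231, 512/231, 192/77] (h[0] = 0 is the target).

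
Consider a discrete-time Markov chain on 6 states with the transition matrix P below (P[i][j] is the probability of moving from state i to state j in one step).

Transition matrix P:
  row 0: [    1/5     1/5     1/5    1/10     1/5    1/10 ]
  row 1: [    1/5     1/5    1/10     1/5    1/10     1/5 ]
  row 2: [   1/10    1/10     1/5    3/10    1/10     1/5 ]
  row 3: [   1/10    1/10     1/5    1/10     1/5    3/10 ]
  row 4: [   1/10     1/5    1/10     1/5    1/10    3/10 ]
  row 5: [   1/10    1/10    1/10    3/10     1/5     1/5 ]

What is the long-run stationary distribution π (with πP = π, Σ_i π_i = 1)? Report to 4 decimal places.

π = [0.1269, 0.1425, 0.1479, 0.2040, 0.1554, 0.2232]

Balance equations π_j = Σ_i π_i·P[i][j]:
  π_0 = 1/5·π_0 + 1/5·π_1 + 1/10·π_2 + 1/10·π_3 + 1/10·π_4 + 1/10·π_5
  π_1 = 1/5·π_0 + 1/5·π_1 + 1/10·π_2 + 1/10·π_3 + 1/5·π_4 + 1/10·π_5
  π_2 = 1/5·π_0 + 1/10·π_1 + 1/5·π_2 + 1/5·π_3 + 1/10·π_4 + 1/10·π_5
  π_3 = 1/10·π_0 + 1/5·π_1 + 3/10·π_2 + 1/10·π_3 + 1/5·π_4 + 3/10·π_5
  π_4 = 1/5·π_0 + 1/10·π_1 + 1/10·π_2 + 1/5·π_3 + 1/10·π_4 + 1/5·π_5
  normalize: π_0 + π_1 + π_2 + π_3 + π_4 + π_5 = 1
Solving the linear system gives exactly π = [12178/95933, 13669/95933, 14187/95933, 19572/95933, 14910/95933, 21417/95933].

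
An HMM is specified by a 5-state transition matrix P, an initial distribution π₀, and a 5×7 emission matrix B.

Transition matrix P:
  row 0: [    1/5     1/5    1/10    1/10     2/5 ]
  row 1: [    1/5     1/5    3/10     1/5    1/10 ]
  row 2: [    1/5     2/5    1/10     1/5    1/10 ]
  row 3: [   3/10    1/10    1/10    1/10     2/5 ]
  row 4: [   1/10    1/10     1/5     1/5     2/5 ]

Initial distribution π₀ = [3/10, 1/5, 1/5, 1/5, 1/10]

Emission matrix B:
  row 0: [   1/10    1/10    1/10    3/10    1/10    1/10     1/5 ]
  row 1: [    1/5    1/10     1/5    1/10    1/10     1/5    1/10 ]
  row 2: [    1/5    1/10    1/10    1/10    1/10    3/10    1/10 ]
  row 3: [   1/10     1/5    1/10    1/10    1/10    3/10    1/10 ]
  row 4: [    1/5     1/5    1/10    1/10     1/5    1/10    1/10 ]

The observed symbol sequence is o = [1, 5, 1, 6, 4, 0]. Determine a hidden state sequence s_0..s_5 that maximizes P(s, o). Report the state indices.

t=0: δ = [3.000e-02, 2.000e-02, 2.000e-02, 4.000e-02, 2.000e-02]  (obs o_0=1)
t=1: δ = [1.200e-03, 1.600e-03, 1.800e-03, 1.200e-03, 1.600e-03]  ψ = [3, 2, 1, 1, 3]  (obs o_1=5)
t=2: δ = [3.600e-05, 7.200e-05, 4.800e-05, 7.200e-05, 1.280e-04]  ψ = [2, 2, 1, 2, 4]  (obs o_2=1)
t=3: δ = [4.320e-06, 1.920e-06, 2.560e-06, 2.560e-06, 5.120e-06]  ψ = [3, 2, 4, 4, 4]  (obs o_3=6)
t=4: δ = [8.640e-08, 1.024e-07, 1.024e-07, 1.024e-07, 4.096e-07]  ψ = [0, 2, 4, 4, 4]  (obs o_4=4)
t=5: δ = [4.096e-09, 8.192e-09, 1.638e-08, 8.192e-09, 3.277e-08]  ψ = [4, 2, 4, 4, 4]  (obs o_5=0)
backtrack: best end state = 4; path = [3, 4, 4, 4, 4, 4]

path = [3, 4, 4, 4, 4, 4]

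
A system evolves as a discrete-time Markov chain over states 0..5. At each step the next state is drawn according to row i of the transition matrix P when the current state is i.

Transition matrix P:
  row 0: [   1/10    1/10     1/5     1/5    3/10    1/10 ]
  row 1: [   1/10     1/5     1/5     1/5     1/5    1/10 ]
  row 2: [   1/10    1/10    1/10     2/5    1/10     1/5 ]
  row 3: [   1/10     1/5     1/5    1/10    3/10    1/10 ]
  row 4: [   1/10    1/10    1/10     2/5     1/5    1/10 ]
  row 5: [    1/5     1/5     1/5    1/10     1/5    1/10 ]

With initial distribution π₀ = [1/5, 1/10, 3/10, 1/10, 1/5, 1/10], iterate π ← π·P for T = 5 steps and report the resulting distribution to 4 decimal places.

π = [0.1116, 0.1507, 0.1619, 0.2407, 0.2189, 0.1162]

t=0: π = [0.2000, 0.1000, 0.3000, 0.1000, 0.2000, 0.1000]
t=1: π = [0.1100, 0.1300, 0.1500, 0.2800, 0.2000, 0.1300]
t=2: π = [0.1130, 0.1540, 0.1650, 0.2290, 0.2240, 0.1150]
t=3: π = [0.1115, 0.1498, 0.1611, 0.2434, 0.2177, 0.1165]
t=4: π = [0.1117, 0.1510, 0.1621, 0.2398, 0.2194, 0.1161]
t=5: π = [0.1116, 0.1507, 0.1619, 0.2407, 0.2189, 0.1162]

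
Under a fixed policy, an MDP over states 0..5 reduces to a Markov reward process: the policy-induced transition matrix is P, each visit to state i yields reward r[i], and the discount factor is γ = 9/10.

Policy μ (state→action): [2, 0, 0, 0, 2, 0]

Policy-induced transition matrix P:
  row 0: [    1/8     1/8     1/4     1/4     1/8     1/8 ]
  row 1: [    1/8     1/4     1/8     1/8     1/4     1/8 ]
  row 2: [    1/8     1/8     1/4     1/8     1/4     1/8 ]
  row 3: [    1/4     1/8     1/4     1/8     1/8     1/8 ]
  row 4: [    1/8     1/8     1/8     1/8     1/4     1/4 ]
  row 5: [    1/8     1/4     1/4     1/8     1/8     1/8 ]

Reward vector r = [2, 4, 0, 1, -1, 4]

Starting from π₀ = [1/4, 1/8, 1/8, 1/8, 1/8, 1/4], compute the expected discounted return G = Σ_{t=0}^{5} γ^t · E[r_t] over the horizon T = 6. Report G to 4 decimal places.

G = 7.4992

t=0: π = [0.2500, 0.1250, 0.1250, 0.1250, 0.1250, 0.2500], E[r] = 2.0000, γ^t·E[r] = 2.000000, running G = 2.000000
t=1: π = [0.1406, 0.1719, 0.2188, 0.1563, 0.1719, 0.1406], E[r] = 1.5156, γ^t·E[r] = 1.364063, running G = 3.364063
t=2: π = [0.1445, 0.1641, 0.2070, 0.1426, 0.1953, 0.1465], E[r] = 1.4785, γ^t·E[r] = 1.197598, running G = 4.561660
t=3: π = [0.1428, 0.1638, 0.2051, 0.1431, 0.1958, 0.1494], E[r] = 1.4858, γ^t·E[r] = 1.083177, running G = 5.644837
t=4: π = [0.1429, 0.1642, 0.2050, 0.1429, 0.1956, 0.1495], E[r] = 1.4875, γ^t·E[r] = 0.975981, running G = 6.620818
t=5: π = [0.1429, 0.1642, 0.2050, 0.1429, 0.1956, 0.1494], E[r] = 1.4876, γ^t·E[r] = 0.878403, running G = 7.499221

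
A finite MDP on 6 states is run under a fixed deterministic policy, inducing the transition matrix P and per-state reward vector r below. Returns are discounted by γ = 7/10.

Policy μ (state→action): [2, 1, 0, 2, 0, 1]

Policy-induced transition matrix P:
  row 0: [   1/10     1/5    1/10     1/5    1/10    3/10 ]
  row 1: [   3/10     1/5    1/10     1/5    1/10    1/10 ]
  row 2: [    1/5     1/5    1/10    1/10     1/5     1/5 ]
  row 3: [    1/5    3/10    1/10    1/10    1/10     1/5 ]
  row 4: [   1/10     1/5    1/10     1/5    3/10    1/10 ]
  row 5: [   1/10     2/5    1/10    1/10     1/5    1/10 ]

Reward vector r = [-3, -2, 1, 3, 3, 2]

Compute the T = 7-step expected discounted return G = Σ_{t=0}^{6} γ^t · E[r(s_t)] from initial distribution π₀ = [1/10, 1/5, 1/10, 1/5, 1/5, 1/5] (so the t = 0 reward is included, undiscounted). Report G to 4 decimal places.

t=0: π = [0.1000, 0.2000, 0.1000, 0.2000, 0.2000, 0.2000], E[r] = 1.0000, γ^t·E[r] = 1.000000, running G = 1.000000
t=1: π = [0.1700, 0.2600, 0.1000, 0.1500, 0.1700, 0.1500], E[r] = 0.3300, γ^t·E[r] = 0.231000, running G = 1.231000
t=2: π = [0.1770, 0.2450, 0.1000, 0.1600, 0.1590, 0.1590], E[r] = 0.3540, γ^t·E[r] = 0.173460, running G = 1.404460
t=3: π = [0.1750, 0.2478, 0.1000, 0.1581, 0.1577, 0.1614], E[r] = 0.3496, γ^t·E[r] = 0.119913, running G = 1.524373
t=4: π = [0.1754, 0.2481, 0.1000, 0.1581, 0.1577, 0.1608], E[r] = 0.3465, γ^t·E[r] = 0.083199, running G = 1.607572
t=5: π = [0.1754, 0.2480, 0.1000, 0.1581, 0.1576, 0.1609], E[r] = 0.3467, γ^t·E[r] = 0.058278, running G = 1.665850
t=6: π = [0.1754, 0.2480, 0.1000, 0.1581, 0.1576, 0.1609], E[r] = 0.3467, γ^t·E[r] = 0.040794, running G = 1.706644

G = 1.7066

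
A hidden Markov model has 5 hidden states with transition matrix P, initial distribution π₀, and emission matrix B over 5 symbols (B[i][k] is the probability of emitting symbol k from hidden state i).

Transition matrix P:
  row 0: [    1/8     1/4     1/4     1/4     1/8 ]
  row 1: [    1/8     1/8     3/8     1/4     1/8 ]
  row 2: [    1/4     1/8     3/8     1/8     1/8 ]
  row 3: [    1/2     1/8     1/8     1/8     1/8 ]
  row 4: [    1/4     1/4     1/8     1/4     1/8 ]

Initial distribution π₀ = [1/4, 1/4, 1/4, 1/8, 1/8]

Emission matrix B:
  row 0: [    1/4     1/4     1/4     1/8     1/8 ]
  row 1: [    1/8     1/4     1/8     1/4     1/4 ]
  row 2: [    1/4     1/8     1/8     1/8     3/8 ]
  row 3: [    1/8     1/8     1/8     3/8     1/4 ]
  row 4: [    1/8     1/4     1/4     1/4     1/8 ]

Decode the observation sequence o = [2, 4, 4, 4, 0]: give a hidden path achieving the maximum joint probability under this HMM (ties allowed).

path = [0, 2, 2, 2, 2]

t=0: δ = [6.250e-02, 3.125e-02, 3.125e-02, 1.562e-02, 3.125e-02]  (obs o_0=2)
t=1: δ = [9.766e-04, 3.906e-03, 5.859e-03, 3.906e-03, 9.766e-04]  ψ = [0, 0, 0, 0, 0]  (obs o_1=4)
t=2: δ = [2.441e-04, 1.831e-04, 8.240e-04, 2.441e-04, 9.155e-05]  ψ = [3, 2, 2, 1, 2]  (obs o_2=4)
t=3: δ = [2.575e-05, 2.575e-05, 1.159e-04, 2.575e-05, 1.287e-05]  ψ = [2, 2, 2, 2, 2]  (obs o_3=4)
t=4: δ = [7.242e-06, 1.810e-06, 1.086e-05, 1.810e-06, 1.810e-06]  ψ = [2, 2, 2, 2, 2]  (obs o_4=0)
backtrack: best end state = 2; path = [0, 2, 2, 2, 2]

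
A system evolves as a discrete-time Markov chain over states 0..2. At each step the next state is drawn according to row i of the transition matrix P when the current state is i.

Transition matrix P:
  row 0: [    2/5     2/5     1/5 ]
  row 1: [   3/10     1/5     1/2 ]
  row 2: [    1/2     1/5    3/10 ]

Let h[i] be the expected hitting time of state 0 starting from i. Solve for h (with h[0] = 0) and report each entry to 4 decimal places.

First-step conditioning: h[0] = 0; for i ≠ 0, h[i] = 1 + Σ_k P[i][k]·h[k].
  h[1] = 1 + 1/5·h[1] + 1/2·h[2]
  h[2] = 1 + 1/5·h[1] + 3/10·h[2]
Solving the 2×2 linear system over states ≠ 0 gives exactly h = [0, 60/23, 50/23] (h[0] = 0 is the target).

h = [0.0000, 2.6087, 2.1739]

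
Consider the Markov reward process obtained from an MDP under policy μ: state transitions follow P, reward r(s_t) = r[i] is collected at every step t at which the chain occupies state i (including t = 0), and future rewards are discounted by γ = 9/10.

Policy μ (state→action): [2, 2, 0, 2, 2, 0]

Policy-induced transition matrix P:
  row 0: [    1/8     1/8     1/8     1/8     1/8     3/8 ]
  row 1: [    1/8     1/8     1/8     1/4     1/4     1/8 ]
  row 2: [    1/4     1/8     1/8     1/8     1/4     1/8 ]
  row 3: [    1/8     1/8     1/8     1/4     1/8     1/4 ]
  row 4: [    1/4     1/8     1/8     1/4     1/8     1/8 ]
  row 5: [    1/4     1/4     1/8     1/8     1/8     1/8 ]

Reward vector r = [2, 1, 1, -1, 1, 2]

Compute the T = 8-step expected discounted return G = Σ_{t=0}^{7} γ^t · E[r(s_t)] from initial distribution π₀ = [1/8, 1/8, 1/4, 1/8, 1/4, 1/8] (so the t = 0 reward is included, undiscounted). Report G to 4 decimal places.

G = 5.7190

t=0: π = [0.1250, 0.1250, 0.2500, 0.1250, 0.2500, 0.1250], E[r] = 1.0000, γ^t·E[r] = 1.000000, running G = 1.000000
t=1: π = [0.2031, 0.1406, 0.1250, 0.1875, 0.1719, 0.1719], E[r] = 1.0000, γ^t·E[r] = 0.900000, running G = 1.900000
t=2: π = [0.1836, 0.1465, 0.1250, 0.1875, 0.1582, 0.1992], E[r] = 1.0078, γ^t·E[r] = 0.816328, running G = 2.716328
t=3: π = [0.1853, 0.1499, 0.1250, 0.1865, 0.1589, 0.1943], E[r] = 1.0066, γ^t·E[r] = 0.733805, running G = 3.450134
t=4: π = [0.1848, 0.1493, 0.1250, 0.1869, 0.1594, 0.1946], E[r] = 1.0056, γ^t·E[r] = 0.659764, running G = 4.109898
t=5: π = [0.1849, 0.1493, 0.1250, 0.1869, 0.1593, 0.1946], E[r] = 1.0055, γ^t·E[r] = 0.593763, running G = 4.703661
t=6: π = [0.1849, 0.1493, 0.1250, 0.1869, 0.1593, 0.1946], E[r] = 1.0056, γ^t·E[r] = 0.534392, running G = 5.238052
t=7: π = [0.1849, 0.1493, 0.1250, 0.1869, 0.1593, 0.1946], E[r] = 1.0056, γ^t·E[r] = 0.480953, running G = 5.719005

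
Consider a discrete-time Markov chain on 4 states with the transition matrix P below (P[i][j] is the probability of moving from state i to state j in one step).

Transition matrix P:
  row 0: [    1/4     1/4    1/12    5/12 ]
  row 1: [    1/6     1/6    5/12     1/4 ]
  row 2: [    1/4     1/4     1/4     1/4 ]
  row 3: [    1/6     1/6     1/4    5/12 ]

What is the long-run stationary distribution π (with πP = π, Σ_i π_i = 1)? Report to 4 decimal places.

Balance equations π_j = Σ_i π_i·P[i][j]:
  π_0 = 1/4·π_0 + 1/6·π_1 + 1/4·π_2 + 1/6·π_3
  π_1 = 1/4·π_0 + 1/6·π_1 + 1/4·π_2 + 1/6·π_3
  π_2 = 1/12·π_0 + 5/12·π_1 + 1/4·π_2 + 1/4·π_3
  normalize: π_0 + π_1 + π_2 + π_3 = 1
Solving the linear system gives exactly π = [9/44, 9/44, 1/4, 15/44].

π = [0.2045, 0.2045, 0.2500, 0.3409]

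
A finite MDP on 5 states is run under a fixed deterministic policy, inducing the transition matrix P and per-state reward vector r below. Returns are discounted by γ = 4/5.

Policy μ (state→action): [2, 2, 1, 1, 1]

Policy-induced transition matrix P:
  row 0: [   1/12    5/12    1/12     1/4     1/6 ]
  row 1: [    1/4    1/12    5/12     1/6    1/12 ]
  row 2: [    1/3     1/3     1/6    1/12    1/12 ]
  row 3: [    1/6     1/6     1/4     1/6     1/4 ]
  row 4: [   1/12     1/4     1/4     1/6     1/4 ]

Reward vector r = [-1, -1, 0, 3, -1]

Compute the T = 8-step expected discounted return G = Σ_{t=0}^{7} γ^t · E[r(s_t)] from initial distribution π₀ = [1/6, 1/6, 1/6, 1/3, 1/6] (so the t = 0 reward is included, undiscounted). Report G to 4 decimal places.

t=0: π = [0.1667, 0.1667, 0.1667, 0.3333, 0.1667], E[r] = 0.5000, γ^t·E[r] = 0.500000, running G = 0.500000
t=1: π = [0.1806, 0.2361, 0.2361, 0.1667, 0.1806], E[r] = -0.0972, γ^t·E[r] = -0.077778, running G = 0.422222
t=2: π = [0.1956, 0.2465, 0.2396, 0.1620, 0.1563], E[r] = -0.1123, γ^t·E[r] = -0.071852, running G = 0.350370
t=3: π = [0.1978, 0.2480, 0.2385, 0.1630, 0.1527], E[r] = -0.1095, γ^t·E[r] = -0.056049, running G = 0.294321
t=4: π = [0.1979, 0.2479, 0.2385, 0.1633, 0.1524], E[r] = -0.1084, γ^t·E[r] = -0.044408, running G = 0.249913
t=5: π = [0.1979, 0.2479, 0.2385, 0.1633, 0.1524], E[r] = -0.1084, γ^t·E[r] = -0.035520, running G = 0.214393
t=6: π = [0.1979, 0.2479, 0.2385, 0.1633, 0.1524], E[r] = -0.1084, γ^t·E[r] = -0.028415, running G = 0.185978
t=7: π = [0.1979, 0.2479, 0.2385, 0.1633, 0.1524], E[r] = -0.1084, γ^t·E[r] = -0.022732, running G = 0.163246

G = 0.1632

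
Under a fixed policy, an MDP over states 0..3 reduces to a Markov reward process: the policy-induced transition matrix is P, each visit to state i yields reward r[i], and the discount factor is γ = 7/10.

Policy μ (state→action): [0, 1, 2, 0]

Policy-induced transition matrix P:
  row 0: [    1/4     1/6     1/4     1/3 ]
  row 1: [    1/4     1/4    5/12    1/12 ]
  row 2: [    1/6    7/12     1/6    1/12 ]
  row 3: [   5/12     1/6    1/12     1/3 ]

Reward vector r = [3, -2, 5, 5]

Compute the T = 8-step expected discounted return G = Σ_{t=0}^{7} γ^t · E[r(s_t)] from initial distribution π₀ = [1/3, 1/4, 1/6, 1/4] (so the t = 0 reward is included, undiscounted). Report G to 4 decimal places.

G = 7.9553

t=0: π = [0.3333, 0.2500, 0.1667, 0.2500], E[r] = 2.5833, γ^t·E[r] = 2.583333, running G = 2.583333
t=1: π = [0.2778, 0.2569, 0.2361, 0.2292], E[r] = 2.6458, γ^t·E[r] = 1.852083, running G = 4.435417
t=2: π = [0.2685, 0.2865, 0.2350, 0.2101], E[r] = 2.4578, γ^t·E[r] = 1.204300, running G = 5.639716
t=3: π = [0.2654, 0.2884, 0.2432, 0.2030], E[r] = 2.4501, γ^t·E[r] = 0.840380, running G = 6.480096
t=4: π = [0.2636, 0.2920, 0.2440, 0.2004], E[r] = 2.4288, γ^t·E[r] = 0.583143, running G = 7.063239
t=5: π = [0.2631, 0.2927, 0.2449, 0.1993], E[r] = 2.4252, γ^t·E[r] = 0.407609, running G = 7.470848
t=6: π = [0.2628, 0.2931, 0.2451, 0.1989], E[r] = 2.4226, γ^t·E[r] = 0.285017, running G = 7.755866
t=7: π = [0.2627, 0.2932, 0.2453, 0.1988], E[r] = 2.4219, γ^t·E[r] = 0.199454, running G = 7.955319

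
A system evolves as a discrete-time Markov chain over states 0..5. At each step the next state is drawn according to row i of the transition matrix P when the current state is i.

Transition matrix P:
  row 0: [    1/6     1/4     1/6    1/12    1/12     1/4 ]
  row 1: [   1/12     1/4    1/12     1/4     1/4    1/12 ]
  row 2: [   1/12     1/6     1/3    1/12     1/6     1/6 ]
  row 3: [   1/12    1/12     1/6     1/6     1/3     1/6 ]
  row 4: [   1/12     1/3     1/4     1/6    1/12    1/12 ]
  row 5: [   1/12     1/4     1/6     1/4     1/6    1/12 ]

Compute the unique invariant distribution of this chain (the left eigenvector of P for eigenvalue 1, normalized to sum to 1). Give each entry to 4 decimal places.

π = [0.0909, 0.2208, 0.1969, 0.1718, 0.1903, 0.1292]

Balance equations π_j = Σ_i π_i·P[i][j]:
  π_0 = 1/6·π_0 + 1/12·π_1 + 1/12·π_2 + 1/12·π_3 + 1/12·π_4 + 1/12·π_5
  π_1 = 1/4·π_0 + 1/4·π_1 + 1/6·π_2 + 1/12·π_3 + 1/3·π_4 + 1/4·π_5
  π_2 = 1/6·π_0 + 1/12·π_1 + 1/3·π_2 + 1/6·π_3 + 1/4·π_4 + 1/6·π_5
  π_3 = 1/12·π_0 + 1/4·π_1 + 1/12·π_2 + 1/6·π_3 + 1/6·π_4 + 1/4·π_5
  π_4 = 1/12·π_0 + 1/4·π_1 + 1/6·π_2 + 1/3·π_3 + 1/12·π_4 + 1/6·π_5
  normalize: π_0 + π_1 + π_2 + π_3 + π_4 + π_5 = 1
Solving the linear system gives exactly π = [1/11, 49315/223344, 43987/223344, 38381/223344, 42497/223344, 2405/18612].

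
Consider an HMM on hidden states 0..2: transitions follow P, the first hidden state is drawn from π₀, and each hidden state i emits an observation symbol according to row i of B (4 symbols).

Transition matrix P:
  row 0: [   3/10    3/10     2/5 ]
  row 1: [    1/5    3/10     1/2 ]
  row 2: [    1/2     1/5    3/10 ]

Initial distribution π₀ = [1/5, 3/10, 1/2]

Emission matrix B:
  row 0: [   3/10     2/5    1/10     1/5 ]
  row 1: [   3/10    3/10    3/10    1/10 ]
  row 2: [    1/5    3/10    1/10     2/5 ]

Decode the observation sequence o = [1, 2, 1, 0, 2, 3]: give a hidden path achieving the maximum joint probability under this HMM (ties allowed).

path = [2, 1, 2, 0, 1, 2]

t=0: δ = [8.000e-02, 9.000e-02, 1.500e-01]  (obs o_0=1)
t=1: δ = [7.500e-03, 9.000e-03, 4.500e-03]  ψ = [2, 2, 1]  (obs o_1=2)
t=2: δ = [9.000e-04, 8.100e-04, 1.350e-03]  ψ = [0, 1, 1]  (obs o_2=1)
t=3: δ = [2.025e-04, 8.100e-05, 8.100e-05]  ψ = [2, 0, 1]  (obs o_3=0)
t=4: δ = [6.075e-06, 1.822e-05, 8.100e-06]  ψ = [0, 0, 0]  (obs o_4=2)
t=5: δ = [8.100e-07, 5.467e-07, 3.645e-06]  ψ = [2, 1, 1]  (obs o_5=3)
backtrack: best end state = 2; path = [2, 1, 2, 0, 1, 2]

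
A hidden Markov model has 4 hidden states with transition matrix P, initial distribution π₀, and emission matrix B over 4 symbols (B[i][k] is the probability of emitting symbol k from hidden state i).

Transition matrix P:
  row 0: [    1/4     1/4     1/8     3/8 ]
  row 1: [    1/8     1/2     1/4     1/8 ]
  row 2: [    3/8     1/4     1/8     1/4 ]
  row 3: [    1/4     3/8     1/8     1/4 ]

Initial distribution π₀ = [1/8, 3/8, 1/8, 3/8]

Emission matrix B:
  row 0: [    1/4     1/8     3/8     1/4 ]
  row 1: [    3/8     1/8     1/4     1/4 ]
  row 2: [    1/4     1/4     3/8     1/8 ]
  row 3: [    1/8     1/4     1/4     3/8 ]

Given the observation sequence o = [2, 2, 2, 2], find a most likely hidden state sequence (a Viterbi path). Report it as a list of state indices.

t=0: δ = [4.688e-02, 9.375e-02, 4.688e-02, 9.375e-02]  (obs o_0=2)
t=1: δ = [8.789e-03, 1.172e-02, 8.789e-03, 5.859e-03]  ψ = [3, 1, 1, 3]  (obs o_1=2)
t=2: δ = [1.236e-03, 1.465e-03, 1.099e-03, 8.240e-04]  ψ = [2, 1, 1, 0]  (obs o_2=2)
t=3: δ = [1.545e-04, 1.831e-04, 1.373e-04, 1.159e-04]  ψ = [2, 1, 1, 0]  (obs o_3=2)
backtrack: best end state = 1; path = [1, 1, 1, 1]

path = [1, 1, 1, 1]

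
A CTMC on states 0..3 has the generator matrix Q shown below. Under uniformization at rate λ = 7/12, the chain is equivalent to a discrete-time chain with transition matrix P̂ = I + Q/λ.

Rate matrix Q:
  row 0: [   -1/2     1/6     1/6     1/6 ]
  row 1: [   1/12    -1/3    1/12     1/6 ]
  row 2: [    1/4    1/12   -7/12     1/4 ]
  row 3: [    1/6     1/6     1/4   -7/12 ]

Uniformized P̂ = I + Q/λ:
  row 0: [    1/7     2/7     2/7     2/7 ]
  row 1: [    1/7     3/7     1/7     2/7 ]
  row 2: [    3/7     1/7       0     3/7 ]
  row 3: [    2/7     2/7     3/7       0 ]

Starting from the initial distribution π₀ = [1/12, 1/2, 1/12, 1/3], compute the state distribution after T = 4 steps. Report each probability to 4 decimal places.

t=0: π = [0.0833, 0.5000, 0.0833, 0.3333]
t=1: π = [0.2143, 0.3452, 0.2381, 0.2024]
t=2: π = [0.2398, 0.3010, 0.1973, 0.2619]
t=3: π = [0.2366, 0.3005, 0.2238, 0.2391]
t=4: π = [0.2409, 0.2967, 0.2130, 0.2494]

π = [0.2409, 0.2967, 0.2130, 0.2494]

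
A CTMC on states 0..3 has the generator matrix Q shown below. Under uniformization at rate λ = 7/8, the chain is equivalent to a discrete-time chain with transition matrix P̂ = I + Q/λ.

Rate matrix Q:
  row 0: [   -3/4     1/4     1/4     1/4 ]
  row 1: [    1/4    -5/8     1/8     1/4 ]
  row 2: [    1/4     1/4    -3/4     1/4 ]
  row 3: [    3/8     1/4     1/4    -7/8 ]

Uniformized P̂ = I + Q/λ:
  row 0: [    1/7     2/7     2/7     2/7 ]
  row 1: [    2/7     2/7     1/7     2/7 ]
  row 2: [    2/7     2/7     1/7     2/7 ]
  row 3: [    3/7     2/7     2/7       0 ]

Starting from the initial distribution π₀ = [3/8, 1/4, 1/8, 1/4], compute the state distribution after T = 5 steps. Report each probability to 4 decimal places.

π = [0.2778, 0.2857, 0.2143, 0.2222]

t=0: π = [0.3750, 0.2500, 0.1250, 0.2500]
t=1: π = [0.2679, 0.2857, 0.2321, 0.2143]
t=2: π = [0.2781, 0.2857, 0.2117, 0.2245]
t=3: π = [0.2781, 0.2857, 0.2147, 0.2216]
t=4: π = [0.2776, 0.2857, 0.2142, 0.2224]
t=5: π = [0.2778, 0.2857, 0.2143, 0.2222]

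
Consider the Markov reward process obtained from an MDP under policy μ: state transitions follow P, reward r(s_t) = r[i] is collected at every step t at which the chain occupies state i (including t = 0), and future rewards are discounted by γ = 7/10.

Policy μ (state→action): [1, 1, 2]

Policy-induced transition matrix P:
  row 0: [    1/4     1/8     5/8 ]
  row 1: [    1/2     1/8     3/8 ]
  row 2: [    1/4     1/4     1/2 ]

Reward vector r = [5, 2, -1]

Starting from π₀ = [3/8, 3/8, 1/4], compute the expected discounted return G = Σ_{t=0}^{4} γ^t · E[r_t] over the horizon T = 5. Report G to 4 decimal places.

t=0: π = [0.3750, 0.3750, 0.2500], E[r] = 2.3750, γ^t·E[r] = 2.375000, running G = 2.375000
t=1: π = [0.3438, 0.1563, 0.5000], E[r] = 1.5313, γ^t·E[r] = 1.071875, running G = 3.446875
t=2: π = [0.2891, 0.1875, 0.5234], E[r] = 1.2969, γ^t·E[r] = 0.635469, running G = 4.082344
t=3: π = [0.2969, 0.1904, 0.5127], E[r] = 1.3525, γ^t·E[r] = 0.463921, running G = 4.546265
t=4: π = [0.2976, 0.1891, 0.5133], E[r] = 1.3529, γ^t·E[r] = 0.324833, running G = 4.871097

G = 4.8711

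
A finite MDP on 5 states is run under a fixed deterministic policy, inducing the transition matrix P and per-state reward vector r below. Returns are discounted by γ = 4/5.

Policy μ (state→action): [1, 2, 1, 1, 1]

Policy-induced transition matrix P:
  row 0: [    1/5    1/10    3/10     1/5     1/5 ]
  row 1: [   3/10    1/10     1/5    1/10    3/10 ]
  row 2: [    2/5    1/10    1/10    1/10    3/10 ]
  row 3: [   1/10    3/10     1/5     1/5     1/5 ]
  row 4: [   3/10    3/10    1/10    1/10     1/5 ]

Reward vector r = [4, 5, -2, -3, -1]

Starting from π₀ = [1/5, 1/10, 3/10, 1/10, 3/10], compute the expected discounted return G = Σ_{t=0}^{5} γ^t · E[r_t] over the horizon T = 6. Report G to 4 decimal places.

G = 2.6820

t=0: π = [0.2000, 0.1000, 0.3000, 0.1000, 0.3000], E[r] = 0.1000, γ^t·E[r] = 0.100000, running G = 0.100000
t=1: π = [0.2900, 0.1800, 0.1600, 0.1300, 0.2400], E[r] = 1.1100, γ^t·E[r] = 0.888000, running G = 0.988000
t=2: π = [0.2610, 0.1740, 0.1890, 0.1420, 0.2340], E[r] = 0.8760, γ^t·E[r] = 0.560640, running G = 1.548640
t=3: π = [0.2644, 0.1752, 0.1838, 0.1403, 0.2363], E[r] = 0.9088, γ^t·E[r] = 0.465306, running G = 2.013946
t=4: π = [0.2639, 0.1753, 0.1844, 0.1405, 0.2359], E[r] = 0.9060, γ^t·E[r] = 0.371077, running G = 2.385023
t=5: π = [0.2640, 0.1753, 0.1844, 0.1404, 0.2360], E[r] = 0.9062, γ^t·E[r] = 0.296951, running G = 2.681974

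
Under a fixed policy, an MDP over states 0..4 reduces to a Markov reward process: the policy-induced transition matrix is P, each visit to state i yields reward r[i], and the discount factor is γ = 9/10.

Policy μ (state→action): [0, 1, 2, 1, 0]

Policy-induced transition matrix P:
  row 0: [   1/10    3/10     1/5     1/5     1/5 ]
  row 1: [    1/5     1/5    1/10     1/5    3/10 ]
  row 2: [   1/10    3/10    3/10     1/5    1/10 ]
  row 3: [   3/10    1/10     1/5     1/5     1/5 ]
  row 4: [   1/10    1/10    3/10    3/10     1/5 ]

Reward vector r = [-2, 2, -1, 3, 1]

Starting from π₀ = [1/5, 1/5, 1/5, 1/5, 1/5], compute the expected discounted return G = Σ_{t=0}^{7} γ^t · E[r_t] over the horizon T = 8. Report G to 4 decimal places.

G = 3.9073

t=0: π = [0.2000, 0.2000, 0.2000, 0.2000, 0.2000], E[r] = 0.6000, γ^t·E[r] = 0.600000, running G = 0.600000
t=1: π = [0.1600, 0.2000, 0.2200, 0.2200, 0.2000], E[r] = 0.7200, γ^t·E[r] = 0.648000, running G = 1.248000
t=2: π = [0.1640, 0.1960, 0.2220, 0.2200, 0.1980], E[r] = 0.7000, γ^t·E[r] = 0.567000, running G = 1.815000
t=3: π = [0.1636, 0.1968, 0.2224, 0.2198, 0.1974], E[r] = 0.7008, γ^t·E[r] = 0.510883, running G = 2.325883
t=4: π = [0.1636, 0.1969, 0.2223, 0.2197, 0.1974], E[r] = 0.7008, γ^t·E[r] = 0.459821, running G = 2.785704
t=5: π = [0.1636, 0.1969, 0.2223, 0.2197, 0.1975], E[r] = 0.7009, γ^t·E[r] = 0.413865, running G = 3.199569
t=6: π = [0.1636, 0.1969, 0.2223, 0.2197, 0.1975], E[r] = 0.7009, γ^t·E[r] = 0.372477, running G = 3.572046
t=7: π = [0.1636, 0.1969, 0.2223, 0.2197, 0.1975], E[r] = 0.7009, γ^t·E[r] = 0.335229, running G = 3.907275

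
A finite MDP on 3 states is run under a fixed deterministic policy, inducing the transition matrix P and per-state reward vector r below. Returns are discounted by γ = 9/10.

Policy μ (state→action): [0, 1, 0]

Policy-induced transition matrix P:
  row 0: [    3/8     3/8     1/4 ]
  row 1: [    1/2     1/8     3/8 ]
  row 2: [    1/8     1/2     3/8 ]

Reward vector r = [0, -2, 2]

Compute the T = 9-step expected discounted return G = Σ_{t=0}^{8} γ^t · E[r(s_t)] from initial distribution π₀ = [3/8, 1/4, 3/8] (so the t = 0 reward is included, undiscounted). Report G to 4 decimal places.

t=0: π = [0.3750, 0.2500, 0.3750], E[r] = 0.2500, γ^t·E[r] = 0.250000, running G = 0.250000
t=1: π = [0.3125, 0.3594, 0.3281], E[r] = -0.0625, γ^t·E[r] = -0.056250, running G = 0.193750
t=2: π = [0.3379, 0.3262, 0.3359], E[r] = 0.0195, γ^t·E[r] = 0.015820, running G = 0.209570
t=3: π = [0.3318, 0.3354, 0.3328], E[r] = -0.0054, γ^t·E[r] = -0.003916, running G = 0.205655
t=4: π = [0.3337, 0.3327, 0.3335], E[r] = 0.0016, γ^t·E[r] = 0.001041, running G = 0.206696
t=5: π = [0.3332, 0.3335, 0.3333], E[r] = -0.0005, γ^t·E[r] = -0.000266, running G = 0.206430
t=6: π = [0.3334, 0.3333, 0.3333], E[r] = 0.0001, γ^t·E[r] = 0.000069, running G = 0.206500
t=7: π = [0.3333, 0.3333, 0.3333], E[r] = 0.0000, γ^t·E[r] = -0.000018, running G = 0.206482
t=8: π = [0.3333, 0.3333, 0.3333], E[r] = 0.0000, γ^t·E[r] = 0.000005, running G = 0.206486

G = 0.2065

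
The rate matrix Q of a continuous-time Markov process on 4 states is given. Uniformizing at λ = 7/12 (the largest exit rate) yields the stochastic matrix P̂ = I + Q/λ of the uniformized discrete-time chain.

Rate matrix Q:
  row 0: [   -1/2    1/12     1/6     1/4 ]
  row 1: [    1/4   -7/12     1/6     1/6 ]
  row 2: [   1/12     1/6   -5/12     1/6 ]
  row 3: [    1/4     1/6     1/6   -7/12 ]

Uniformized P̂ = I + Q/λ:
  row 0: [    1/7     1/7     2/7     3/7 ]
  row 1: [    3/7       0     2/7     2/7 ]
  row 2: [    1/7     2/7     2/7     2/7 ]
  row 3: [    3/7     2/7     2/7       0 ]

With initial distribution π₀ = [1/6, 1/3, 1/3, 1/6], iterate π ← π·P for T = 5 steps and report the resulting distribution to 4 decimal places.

π = [0.2699, 0.1923, 0.2857, 0.2521]

t=0: π = [0.1667, 0.3333, 0.3333, 0.1667]
t=1: π = [0.2857, 0.1667, 0.2857, 0.2619]
t=2: π = [0.2653, 0.1973, 0.2857, 0.2517]
t=3: π = [0.2711, 0.1914, 0.2857, 0.2517]
t=4: π = [0.2695, 0.1923, 0.2857, 0.2525]
t=5: π = [0.2699, 0.1923, 0.2857, 0.2521]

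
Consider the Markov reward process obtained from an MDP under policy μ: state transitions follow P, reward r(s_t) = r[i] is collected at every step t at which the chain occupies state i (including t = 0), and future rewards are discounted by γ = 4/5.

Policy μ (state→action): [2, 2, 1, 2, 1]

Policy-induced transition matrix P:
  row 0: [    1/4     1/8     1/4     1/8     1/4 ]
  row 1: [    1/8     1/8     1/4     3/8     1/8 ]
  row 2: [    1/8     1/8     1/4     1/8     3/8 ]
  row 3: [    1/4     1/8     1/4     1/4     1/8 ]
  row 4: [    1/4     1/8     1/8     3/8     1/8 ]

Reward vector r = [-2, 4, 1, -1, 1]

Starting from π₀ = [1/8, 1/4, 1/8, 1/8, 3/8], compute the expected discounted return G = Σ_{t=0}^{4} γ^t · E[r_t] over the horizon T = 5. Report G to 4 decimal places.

t=0: π = [0.1250, 0.2500, 0.1250, 0.1250, 0.3750], E[r] = 1.1250, γ^t·E[r] = 1.125000, running G = 1.125000
t=1: π = [0.2031, 0.1250, 0.2031, 0.2969, 0.1719], E[r] = 0.1719, γ^t·E[r] = 0.137500, running G = 1.262500
t=2: π = [0.2090, 0.1250, 0.2285, 0.2363, 0.2012], E[r] = 0.2754, γ^t·E[r] = 0.176250, running G = 1.438750
t=3: π = [0.2058, 0.1250, 0.2249, 0.2361, 0.2083], E[r] = 0.2854, γ^t·E[r] = 0.146125, running G = 1.584875
t=4: π = [0.2063, 0.1250, 0.2240, 0.2378, 0.2069], E[r] = 0.2805, γ^t·E[r] = 0.114913, running G = 1.699788

G = 1.6998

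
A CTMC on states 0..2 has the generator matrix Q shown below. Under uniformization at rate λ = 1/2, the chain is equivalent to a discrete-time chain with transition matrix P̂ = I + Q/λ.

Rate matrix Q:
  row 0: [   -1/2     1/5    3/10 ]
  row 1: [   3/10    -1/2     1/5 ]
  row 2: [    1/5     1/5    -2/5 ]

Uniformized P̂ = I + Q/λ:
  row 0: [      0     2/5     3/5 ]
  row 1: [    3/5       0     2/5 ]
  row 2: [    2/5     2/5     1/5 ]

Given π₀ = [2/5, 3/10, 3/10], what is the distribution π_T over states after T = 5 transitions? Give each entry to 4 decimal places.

t=0: π = [0.4000, 0.3000, 0.3000]
t=1: π = [0.3000, 0.2800, 0.4200]
t=2: π = [0.3360, 0.2880, 0.3760]
t=3: π = [0.3232, 0.2848, 0.3920]
t=4: π = [0.3277, 0.2861, 0.3862]
t=5: π = [0.3261, 0.2856, 0.3883]

π = [0.3261, 0.2856, 0.3883]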